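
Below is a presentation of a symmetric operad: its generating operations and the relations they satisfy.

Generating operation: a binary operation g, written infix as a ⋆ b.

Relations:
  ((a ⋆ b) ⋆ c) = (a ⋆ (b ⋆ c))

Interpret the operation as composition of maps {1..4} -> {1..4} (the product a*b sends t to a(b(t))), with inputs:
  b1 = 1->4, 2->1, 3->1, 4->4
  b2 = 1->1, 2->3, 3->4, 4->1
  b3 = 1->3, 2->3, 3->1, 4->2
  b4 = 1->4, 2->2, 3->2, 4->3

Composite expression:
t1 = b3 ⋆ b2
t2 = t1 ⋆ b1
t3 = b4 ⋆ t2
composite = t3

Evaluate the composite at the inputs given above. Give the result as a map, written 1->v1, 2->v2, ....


(b3 ⋆ b2) = 1->3, 2->1, 3->2, 4->3
((b3 ⋆ b2) ⋆ b1) = 1->3, 2->3, 3->3, 4->3
(b4 ⋆ ((b3 ⋆ b2) ⋆ b1)) = 1->2, 2->2, 3->2, 4->2

1->2, 2->2, 3->2, 4->2


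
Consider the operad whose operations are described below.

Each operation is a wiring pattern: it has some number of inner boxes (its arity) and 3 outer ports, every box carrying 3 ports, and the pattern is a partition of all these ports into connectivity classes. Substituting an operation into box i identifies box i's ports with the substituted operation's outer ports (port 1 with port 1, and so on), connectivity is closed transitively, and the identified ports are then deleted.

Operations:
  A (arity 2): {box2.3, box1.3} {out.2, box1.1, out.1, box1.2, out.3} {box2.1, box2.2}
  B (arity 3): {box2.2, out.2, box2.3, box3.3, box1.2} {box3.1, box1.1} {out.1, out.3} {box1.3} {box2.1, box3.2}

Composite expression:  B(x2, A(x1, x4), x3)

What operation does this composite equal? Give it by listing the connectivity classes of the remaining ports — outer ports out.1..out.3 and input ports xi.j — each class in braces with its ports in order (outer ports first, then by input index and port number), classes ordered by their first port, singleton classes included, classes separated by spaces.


{out.1, out.3} {out.2, x1.1, x1.2, x2.2, x3.2, x3.3} {x1.3, x4.3} {x2.1, x3.1} {x2.3} {x4.1, x4.2}

After gluing at B, chains via deleted ports link the x-ports.
through A, on inputs (x1, x4): {out.1, out.2, out.3, x1.1, x1.2} {x1.3, x4.3} {x4.1, x4.2} (out.j = stage outer ports)
through B, on inputs (x2, x1, x4, x3): {out.1, out.3} {out.2, x1.1, x1.2, x2.2, x3.2, x3.3} {x1.3, x4.3} {x2.1, x3.1} {x2.3} {x4.1, x4.2} (out.j = stage outer ports)


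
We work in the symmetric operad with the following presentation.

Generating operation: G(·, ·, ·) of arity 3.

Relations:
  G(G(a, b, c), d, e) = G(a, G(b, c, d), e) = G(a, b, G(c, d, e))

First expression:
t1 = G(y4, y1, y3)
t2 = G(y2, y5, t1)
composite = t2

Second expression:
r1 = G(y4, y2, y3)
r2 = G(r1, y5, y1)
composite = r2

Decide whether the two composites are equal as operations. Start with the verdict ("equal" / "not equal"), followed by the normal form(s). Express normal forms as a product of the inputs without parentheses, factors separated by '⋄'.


not equal — first y2 ⋄ y5 ⋄ y4 ⋄ y1 ⋄ y3, second y4 ⋄ y2 ⋄ y3 ⋄ y5 ⋄ y1

Normal form of the first expression: y2 ⋄ y5 ⋄ y4 ⋄ y1 ⋄ y3
Normal form of the second expression: y4 ⋄ y2 ⋄ y3 ⋄ y5 ⋄ y1
The forms do not match — not equal.


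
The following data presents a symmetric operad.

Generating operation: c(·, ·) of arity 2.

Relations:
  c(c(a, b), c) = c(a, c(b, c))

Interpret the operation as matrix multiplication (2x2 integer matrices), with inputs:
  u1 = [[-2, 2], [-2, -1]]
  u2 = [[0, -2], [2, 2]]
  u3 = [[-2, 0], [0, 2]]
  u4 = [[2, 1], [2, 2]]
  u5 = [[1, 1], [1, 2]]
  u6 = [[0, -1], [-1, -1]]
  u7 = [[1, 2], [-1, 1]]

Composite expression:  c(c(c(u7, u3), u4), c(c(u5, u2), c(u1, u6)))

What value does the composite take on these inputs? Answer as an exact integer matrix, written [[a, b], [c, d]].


c(u7, u3) = [[-2, 4], [2, 2]]
c(c(u7, u3), u4) = [[4, 6], [8, 6]]
c(u5, u2) = [[2, 0], [4, 2]]
c(u1, u6) = [[-2, 0], [1, 3]]
c(c(u5, u2), c(u1, u6)) = [[-4, 0], [-6, 6]]
c(c(c(u7, u3), u4), c(c(u5, u2), c(u1, u6))) = [[-52, 36], [-68, 36]]

[[-52, 36], [-68, 36]]


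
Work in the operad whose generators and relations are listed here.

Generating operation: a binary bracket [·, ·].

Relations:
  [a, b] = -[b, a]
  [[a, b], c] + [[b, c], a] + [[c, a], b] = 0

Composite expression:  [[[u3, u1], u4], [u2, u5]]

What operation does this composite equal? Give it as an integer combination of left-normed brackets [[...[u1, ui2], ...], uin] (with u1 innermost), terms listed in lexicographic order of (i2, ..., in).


-[[[[u1, u3], u4], u2], u5] + [[[[u1, u3], u4], u5], u2]


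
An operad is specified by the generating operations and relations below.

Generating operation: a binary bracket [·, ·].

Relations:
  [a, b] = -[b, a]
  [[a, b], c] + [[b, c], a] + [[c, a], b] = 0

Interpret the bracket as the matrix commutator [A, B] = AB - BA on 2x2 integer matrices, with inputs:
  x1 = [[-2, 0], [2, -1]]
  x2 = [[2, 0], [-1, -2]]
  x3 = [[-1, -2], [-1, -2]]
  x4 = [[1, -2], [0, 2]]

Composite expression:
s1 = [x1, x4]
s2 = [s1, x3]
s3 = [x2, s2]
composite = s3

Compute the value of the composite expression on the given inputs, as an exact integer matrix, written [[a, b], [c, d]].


[[-18, -72], [-12, 18]]

[x1, x4] = [[4, 2], [-2, -4]]
[[x1, x4], x3] = [[-6, -18], [6, 6]]
[x2, [[x1, x4], x3]] = [[-18, -72], [-12, 18]]


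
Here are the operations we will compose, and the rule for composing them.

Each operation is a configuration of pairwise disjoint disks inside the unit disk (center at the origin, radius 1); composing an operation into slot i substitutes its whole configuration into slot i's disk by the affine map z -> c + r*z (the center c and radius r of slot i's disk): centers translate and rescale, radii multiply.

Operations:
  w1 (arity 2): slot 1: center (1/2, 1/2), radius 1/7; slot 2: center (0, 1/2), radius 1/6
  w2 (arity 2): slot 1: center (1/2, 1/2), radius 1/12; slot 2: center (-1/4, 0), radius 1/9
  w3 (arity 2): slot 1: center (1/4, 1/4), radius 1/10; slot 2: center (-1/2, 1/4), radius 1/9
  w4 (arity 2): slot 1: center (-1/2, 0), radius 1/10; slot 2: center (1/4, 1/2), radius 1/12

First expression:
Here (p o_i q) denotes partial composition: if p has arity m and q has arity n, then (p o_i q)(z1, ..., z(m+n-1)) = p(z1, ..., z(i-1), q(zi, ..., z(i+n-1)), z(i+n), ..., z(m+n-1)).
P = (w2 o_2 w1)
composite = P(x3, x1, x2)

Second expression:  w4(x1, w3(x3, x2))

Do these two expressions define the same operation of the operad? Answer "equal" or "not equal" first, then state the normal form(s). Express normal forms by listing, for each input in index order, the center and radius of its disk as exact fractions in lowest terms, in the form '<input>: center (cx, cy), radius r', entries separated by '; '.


not equal; the first gives x1: center (-7/36, 1/18), radius 1/63; x2: center (-1/4, 1/18), radius 1/54; x3: center (1/2, 1/2), radius 1/12 and the second x1: center (-1/2, 0), radius 1/10; x2: center (5/24, 25/48), radius 1/108; x3: center (13/48, 25/48), radius 1/120

The first expression reduces to x1: center (-7/36, 1/18), radius 1/63; x2: center (-1/4, 1/18), radius 1/54; x3: center (1/2, 1/2), radius 1/12
The second expression reduces to x1: center (-1/2, 0), radius 1/10; x2: center (5/24, 25/48), radius 1/108; x3: center (13/48, 25/48), radius 1/120
Different reductions; not equal.


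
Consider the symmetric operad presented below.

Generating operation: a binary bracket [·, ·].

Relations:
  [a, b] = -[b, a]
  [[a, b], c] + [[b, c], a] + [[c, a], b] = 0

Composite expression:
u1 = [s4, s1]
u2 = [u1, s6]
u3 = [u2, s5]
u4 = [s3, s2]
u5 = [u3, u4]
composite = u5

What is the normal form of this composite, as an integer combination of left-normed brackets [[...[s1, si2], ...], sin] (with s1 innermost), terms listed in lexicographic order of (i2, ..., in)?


[[[[[s1, s4], s6], s5], s2], s3] - [[[[[s1, s4], s6], s5], s3], s2]

Skip Jacobi rewriting: expand, keep s1-initial words, read off terms.
Composite bracket: [[[[s4, s1], s6], s5], [s3, s2]]
Full expansion: 32 signed words from ab - ba (2^5 = 32).
Words beginning with s1 determine it all:
  sign of s1s4s6s5s2s3 is +1, so it contributes +[[[[[s1, s4], s6], s5], s2], s3]
  sign of s1s4s6s5s3s2 is -1, so it contributes -[[[[[s1, s4], s6], s5], s3], s2]


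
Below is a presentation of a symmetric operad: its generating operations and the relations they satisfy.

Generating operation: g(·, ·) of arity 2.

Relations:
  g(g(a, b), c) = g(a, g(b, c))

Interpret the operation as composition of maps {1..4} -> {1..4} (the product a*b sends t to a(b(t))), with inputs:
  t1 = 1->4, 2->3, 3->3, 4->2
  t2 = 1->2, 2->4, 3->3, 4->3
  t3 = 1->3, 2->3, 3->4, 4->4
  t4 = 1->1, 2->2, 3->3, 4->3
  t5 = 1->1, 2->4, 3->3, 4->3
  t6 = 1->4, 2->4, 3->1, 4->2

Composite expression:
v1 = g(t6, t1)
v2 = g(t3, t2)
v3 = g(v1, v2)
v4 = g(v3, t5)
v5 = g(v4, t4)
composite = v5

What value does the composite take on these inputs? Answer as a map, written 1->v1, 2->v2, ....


1->1, 2->4, 3->4, 4->4

g(t6, t1) = 1->2, 2->1, 3->1, 4->4
g(t3, t2) = 1->3, 2->4, 3->4, 4->4
g(g(t6, t1), g(t3, t2)) = 1->1, 2->4, 3->4, 4->4
g(g(g(t6, t1), g(t3, t2)), t5) = 1->1, 2->4, 3->4, 4->4
g(g(g(g(t6, t1), g(t3, t2)), t5), t4) = 1->1, 2->4, 3->4, 4->4


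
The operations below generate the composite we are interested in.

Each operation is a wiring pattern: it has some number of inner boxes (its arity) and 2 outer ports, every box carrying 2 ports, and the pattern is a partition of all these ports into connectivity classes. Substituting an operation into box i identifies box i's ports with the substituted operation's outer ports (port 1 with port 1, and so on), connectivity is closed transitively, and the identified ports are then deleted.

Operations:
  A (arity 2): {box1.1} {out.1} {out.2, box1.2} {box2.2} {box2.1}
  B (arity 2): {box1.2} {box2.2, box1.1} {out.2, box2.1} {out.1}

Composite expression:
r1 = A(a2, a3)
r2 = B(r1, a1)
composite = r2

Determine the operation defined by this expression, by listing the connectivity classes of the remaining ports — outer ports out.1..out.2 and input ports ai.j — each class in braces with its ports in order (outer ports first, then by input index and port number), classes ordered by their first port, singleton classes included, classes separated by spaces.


After gluing at B, chains via deleted ports link the a-ports.
composing A on (a2, a3), with out.j its own outer ports: {out.1} {out.2, a2.2} {a2.1} {a3.1} {a3.2}
composing B on (a2, a3, a1), with out.j its own outer ports: {out.1} {out.2, a1.1} {a1.2} {a2.1} {a2.2} {a3.1} {a3.2}

{out.1} {out.2, a1.1} {a1.2} {a2.1} {a2.2} {a3.1} {a3.2}


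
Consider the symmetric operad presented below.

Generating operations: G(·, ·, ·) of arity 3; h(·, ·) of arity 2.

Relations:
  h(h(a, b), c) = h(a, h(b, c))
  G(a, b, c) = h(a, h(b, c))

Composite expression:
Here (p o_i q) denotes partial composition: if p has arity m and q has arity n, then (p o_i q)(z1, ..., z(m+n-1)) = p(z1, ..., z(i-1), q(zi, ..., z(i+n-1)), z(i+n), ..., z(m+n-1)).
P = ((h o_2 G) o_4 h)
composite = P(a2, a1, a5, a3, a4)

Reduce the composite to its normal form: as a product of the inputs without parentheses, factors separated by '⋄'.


a2 ⋄ a1 ⋄ a5 ⋄ a3 ⋄ a4

Under associativity of h, the answer is the a's in reading order.
h(a3, a4) linearizes to a3 ⋄ a4
G(a1, a5, h(a3, a4)) linearizes to a1 ⋄ a5 ⋄ a3 ⋄ a4
h(a2, G(a1, a5, h(a3, a4))) linearizes to a2 ⋄ a1 ⋄ a5 ⋄ a3 ⋄ a4


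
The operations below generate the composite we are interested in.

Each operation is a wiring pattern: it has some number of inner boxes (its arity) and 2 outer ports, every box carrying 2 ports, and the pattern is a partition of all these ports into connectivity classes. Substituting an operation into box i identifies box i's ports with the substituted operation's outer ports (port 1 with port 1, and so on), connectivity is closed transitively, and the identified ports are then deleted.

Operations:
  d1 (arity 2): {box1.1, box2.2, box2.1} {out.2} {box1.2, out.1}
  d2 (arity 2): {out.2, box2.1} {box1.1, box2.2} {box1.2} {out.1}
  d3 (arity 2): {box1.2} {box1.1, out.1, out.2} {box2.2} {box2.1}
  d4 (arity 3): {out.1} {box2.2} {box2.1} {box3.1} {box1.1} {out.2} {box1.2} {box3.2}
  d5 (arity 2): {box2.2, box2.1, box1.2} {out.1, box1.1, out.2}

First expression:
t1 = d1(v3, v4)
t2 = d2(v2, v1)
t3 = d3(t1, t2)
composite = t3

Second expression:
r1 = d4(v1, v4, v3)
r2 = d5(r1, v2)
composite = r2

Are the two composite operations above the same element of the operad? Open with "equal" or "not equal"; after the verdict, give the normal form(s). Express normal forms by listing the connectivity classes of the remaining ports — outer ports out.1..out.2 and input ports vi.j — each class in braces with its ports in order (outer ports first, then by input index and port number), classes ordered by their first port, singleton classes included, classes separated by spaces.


not equal; the first gives {out.1, out.2, v3.2} {v1.1} {v1.2, v2.1} {v2.2} {v3.1, v4.1, v4.2} and the second {out.1, out.2} {v1.1} {v1.2} {v2.1, v2.2} {v3.1} {v3.2} {v4.1} {v4.2}

Normal form of the first expression: {out.1, out.2, v3.2} {v1.1} {v1.2, v2.1} {v2.2} {v3.1, v4.1, v4.2}
Normal form of the second expression: {out.1, out.2} {v1.1} {v1.2} {v2.1, v2.2} {v3.1} {v3.2} {v4.1} {v4.2}
They disagree, so not equal.


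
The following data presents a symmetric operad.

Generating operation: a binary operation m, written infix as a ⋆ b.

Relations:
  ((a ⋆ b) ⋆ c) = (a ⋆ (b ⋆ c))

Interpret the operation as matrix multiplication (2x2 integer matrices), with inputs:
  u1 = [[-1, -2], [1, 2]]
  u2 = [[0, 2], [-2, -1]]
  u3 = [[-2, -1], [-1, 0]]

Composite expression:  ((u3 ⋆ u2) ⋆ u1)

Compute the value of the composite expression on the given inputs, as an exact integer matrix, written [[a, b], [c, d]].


[[-5, -10], [-2, -4]]


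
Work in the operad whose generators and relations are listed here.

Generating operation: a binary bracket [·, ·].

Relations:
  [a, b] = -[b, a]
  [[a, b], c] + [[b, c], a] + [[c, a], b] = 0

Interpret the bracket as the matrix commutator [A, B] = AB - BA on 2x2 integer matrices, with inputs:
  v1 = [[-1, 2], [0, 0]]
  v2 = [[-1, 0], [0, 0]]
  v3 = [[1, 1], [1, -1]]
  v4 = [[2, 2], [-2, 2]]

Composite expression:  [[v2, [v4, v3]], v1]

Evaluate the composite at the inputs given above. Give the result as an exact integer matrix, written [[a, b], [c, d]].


[[8, 4], [4, -8]]

[v4, v3] = [[4, -4], [-4, -4]]
[v2, [v4, v3]] = [[0, 4], [-4, 0]]
[[v2, [v4, v3]], v1] = [[8, 4], [4, -8]]


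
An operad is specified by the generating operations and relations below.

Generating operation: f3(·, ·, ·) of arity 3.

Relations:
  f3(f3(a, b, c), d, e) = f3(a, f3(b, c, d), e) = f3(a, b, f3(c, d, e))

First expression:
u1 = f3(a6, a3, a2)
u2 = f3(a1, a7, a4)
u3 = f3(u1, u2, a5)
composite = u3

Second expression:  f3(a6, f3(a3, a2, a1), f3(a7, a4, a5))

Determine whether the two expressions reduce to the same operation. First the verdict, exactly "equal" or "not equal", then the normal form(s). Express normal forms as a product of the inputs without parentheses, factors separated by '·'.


equal: each reduces to a6 · a3 · a2 · a1 · a7 · a4 · a5


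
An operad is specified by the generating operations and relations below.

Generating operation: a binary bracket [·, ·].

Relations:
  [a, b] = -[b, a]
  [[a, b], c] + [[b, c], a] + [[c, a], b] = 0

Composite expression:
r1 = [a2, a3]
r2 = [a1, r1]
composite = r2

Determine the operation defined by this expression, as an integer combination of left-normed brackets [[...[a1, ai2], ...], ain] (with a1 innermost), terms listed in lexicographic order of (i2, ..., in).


[[a1, a2], a3] - [[a1, a3], a2]

Antisymmetry and Jacobi reduce to a1-anchored left-normed brackets.
Composite bracket: [a1, [a2, a3]]
Expanding via [a, b] = ab - ba: 4 signed words (2^2 = 4).
Only words starting with a1 matter:
  sign of a1a2a3 is +1, so it contributes +[[a1, a2], a3]
  sign of a1a3a2 is -1, so it contributes -[[a1, a3], a2]


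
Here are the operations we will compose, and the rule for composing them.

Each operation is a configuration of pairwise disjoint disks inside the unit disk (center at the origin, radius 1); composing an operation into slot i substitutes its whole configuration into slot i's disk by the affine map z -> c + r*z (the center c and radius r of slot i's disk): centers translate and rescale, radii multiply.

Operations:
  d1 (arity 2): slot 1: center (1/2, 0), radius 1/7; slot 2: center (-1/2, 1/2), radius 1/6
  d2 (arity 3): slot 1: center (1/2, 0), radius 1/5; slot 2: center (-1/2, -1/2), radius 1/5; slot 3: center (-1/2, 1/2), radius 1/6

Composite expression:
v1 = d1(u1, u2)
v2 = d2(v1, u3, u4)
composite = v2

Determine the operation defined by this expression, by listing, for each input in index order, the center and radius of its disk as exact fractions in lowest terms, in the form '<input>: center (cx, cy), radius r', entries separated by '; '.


Each u-disk chains the slot maps above it in d2; radii multiply.
u1: after 2 affine steps, its disk has center (3/5, 0), radius 1/35
u2: after 2 affine steps, its disk has center (2/5, 1/10), radius 1/30
u3: after 1 affine step, its disk has center (-1/2, -1/2), radius 1/5
u4: after 1 affine step, its disk has center (-1/2, 1/2), radius 1/6

u1: center (3/5, 0), radius 1/35; u2: center (2/5, 1/10), radius 1/30; u3: center (-1/2, -1/2), radius 1/5; u4: center (-1/2, 1/2), radius 1/6


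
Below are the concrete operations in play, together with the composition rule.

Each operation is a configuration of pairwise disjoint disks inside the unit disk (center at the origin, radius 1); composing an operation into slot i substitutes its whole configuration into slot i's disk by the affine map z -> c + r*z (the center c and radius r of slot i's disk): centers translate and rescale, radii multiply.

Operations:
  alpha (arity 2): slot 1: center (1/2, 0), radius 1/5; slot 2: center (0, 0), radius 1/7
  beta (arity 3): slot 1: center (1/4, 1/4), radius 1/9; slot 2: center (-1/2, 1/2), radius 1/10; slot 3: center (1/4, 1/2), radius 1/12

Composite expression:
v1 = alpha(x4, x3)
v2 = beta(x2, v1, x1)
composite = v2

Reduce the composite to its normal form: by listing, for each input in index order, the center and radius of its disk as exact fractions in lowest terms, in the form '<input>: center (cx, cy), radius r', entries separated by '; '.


x1: center (1/4, 1/2), radius 1/12; x2: center (1/4, 1/4), radius 1/9; x3: center (-1/2, 1/2), radius 1/70; x4: center (-9/20, 1/2), radius 1/50


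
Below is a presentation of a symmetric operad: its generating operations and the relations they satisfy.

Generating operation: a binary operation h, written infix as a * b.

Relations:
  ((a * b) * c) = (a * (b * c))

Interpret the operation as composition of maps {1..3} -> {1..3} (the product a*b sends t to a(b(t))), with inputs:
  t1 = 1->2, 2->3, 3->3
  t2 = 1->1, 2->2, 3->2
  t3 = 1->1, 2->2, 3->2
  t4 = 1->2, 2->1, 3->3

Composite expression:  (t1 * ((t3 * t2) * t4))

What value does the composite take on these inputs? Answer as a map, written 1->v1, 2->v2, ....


1->3, 2->2, 3->3


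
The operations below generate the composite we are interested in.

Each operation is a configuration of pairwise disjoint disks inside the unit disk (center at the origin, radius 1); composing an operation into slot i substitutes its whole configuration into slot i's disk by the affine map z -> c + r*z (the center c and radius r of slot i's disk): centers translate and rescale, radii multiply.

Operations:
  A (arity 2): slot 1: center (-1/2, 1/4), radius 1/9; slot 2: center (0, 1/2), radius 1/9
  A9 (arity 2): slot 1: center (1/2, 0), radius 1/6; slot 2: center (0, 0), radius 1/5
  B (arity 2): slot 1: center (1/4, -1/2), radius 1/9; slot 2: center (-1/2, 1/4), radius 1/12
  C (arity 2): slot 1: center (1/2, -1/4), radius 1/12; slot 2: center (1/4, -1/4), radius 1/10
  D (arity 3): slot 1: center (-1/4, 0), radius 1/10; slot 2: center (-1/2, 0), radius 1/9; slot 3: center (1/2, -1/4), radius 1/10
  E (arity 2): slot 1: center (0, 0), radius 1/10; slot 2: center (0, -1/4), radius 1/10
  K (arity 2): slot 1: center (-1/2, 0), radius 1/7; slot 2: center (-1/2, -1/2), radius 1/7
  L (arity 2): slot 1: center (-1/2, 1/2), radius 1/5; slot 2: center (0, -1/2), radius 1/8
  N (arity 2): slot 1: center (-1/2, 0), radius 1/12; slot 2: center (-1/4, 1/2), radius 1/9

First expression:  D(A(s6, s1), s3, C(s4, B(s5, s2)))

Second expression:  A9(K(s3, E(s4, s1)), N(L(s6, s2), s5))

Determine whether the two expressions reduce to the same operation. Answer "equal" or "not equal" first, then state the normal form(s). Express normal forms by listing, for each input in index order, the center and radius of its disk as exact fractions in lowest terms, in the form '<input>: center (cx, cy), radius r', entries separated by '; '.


not equal — first s1: center (-1/4, 1/20), radius 1/90; s2: center (13/25, -109/400), radius 1/1200; s3: center (-1/2, 0), radius 1/9; s4: center (11/20, -11/40), radius 1/120; s5: center (211/400, -7/25), radius 1/900; s6: center (-3/10, 1/40), radius 1/90, second s1: center (5/12, -5/56), radius 1/420; s2: center (-1/10, -1/120), radius 1/480; s3: center (5/12, 0), radius 1/42; s4: center (5/12, -1/12), radius 1/420; s5: center (-1/20, 1/10), radius 1/45; s6: center (-13/120, 1/120), radius 1/300

The first expression reduces to s1: center (-1/4, 1/20), radius 1/90; s2: center (13/25, -109/400), radius 1/1200; s3: center (-1/2, 0), radius 1/9; s4: center (11/20, -11/40), radius 1/120; s5: center (211/400, -7/25), radius 1/900; s6: center (-3/10, 1/40), radius 1/90
The second expression reduces to s1: center (5/12, -5/56), radius 1/420; s2: center (-1/10, -1/120), radius 1/480; s3: center (5/12, 0), radius 1/42; s4: center (5/12, -1/12), radius 1/420; s5: center (-1/20, 1/10), radius 1/45; s6: center (-13/120, 1/120), radius 1/300
They disagree, so not equal.


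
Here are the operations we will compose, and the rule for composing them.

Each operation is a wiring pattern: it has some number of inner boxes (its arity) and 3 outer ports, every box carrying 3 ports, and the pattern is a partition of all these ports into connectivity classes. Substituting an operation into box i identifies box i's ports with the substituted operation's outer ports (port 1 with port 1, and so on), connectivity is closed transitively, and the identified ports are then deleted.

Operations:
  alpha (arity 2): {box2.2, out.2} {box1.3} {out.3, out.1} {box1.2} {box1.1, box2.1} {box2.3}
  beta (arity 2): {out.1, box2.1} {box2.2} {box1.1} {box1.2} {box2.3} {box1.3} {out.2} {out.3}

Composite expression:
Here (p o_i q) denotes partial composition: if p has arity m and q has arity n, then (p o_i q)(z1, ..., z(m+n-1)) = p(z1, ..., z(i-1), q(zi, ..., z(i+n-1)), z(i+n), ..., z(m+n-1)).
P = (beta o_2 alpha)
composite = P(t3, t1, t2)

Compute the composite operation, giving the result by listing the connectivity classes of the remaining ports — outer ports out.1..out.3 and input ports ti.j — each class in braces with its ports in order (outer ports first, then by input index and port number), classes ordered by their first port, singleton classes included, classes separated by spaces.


Treat the ports identified at beta as solder joints: merge, then drop.
alpha over (t1, t2) gives {out.1, out.3} {out.2, t2.2} {t1.1, t2.1} {t1.2} {t1.3} {t2.3}, out.j being that stage's outer ports
beta over (t3, t1, t2) gives {out.1} {out.2} {out.3} {t1.1, t2.1} {t1.2} {t1.3} {t2.2} {t2.3} {t3.1} {t3.2} {t3.3}, out.j being that stage's outer ports

{out.1} {out.2} {out.3} {t1.1, t2.1} {t1.2} {t1.3} {t2.2} {t2.3} {t3.1} {t3.2} {t3.3}


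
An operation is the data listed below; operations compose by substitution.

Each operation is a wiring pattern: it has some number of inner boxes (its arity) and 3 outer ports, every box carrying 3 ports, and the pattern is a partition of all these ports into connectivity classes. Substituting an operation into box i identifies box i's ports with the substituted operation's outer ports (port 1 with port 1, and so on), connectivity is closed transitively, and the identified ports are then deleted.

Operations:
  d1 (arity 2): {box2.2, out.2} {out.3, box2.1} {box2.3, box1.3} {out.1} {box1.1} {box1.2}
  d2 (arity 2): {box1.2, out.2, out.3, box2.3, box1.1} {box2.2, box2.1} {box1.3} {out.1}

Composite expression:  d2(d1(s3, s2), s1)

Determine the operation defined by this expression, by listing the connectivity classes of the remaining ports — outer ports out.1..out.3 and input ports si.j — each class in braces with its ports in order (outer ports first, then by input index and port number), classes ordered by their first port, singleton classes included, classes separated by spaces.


{out.1} {out.2, out.3, s1.3, s2.2} {s1.1, s1.2} {s2.1} {s2.3, s3.3} {s3.1} {s3.2}


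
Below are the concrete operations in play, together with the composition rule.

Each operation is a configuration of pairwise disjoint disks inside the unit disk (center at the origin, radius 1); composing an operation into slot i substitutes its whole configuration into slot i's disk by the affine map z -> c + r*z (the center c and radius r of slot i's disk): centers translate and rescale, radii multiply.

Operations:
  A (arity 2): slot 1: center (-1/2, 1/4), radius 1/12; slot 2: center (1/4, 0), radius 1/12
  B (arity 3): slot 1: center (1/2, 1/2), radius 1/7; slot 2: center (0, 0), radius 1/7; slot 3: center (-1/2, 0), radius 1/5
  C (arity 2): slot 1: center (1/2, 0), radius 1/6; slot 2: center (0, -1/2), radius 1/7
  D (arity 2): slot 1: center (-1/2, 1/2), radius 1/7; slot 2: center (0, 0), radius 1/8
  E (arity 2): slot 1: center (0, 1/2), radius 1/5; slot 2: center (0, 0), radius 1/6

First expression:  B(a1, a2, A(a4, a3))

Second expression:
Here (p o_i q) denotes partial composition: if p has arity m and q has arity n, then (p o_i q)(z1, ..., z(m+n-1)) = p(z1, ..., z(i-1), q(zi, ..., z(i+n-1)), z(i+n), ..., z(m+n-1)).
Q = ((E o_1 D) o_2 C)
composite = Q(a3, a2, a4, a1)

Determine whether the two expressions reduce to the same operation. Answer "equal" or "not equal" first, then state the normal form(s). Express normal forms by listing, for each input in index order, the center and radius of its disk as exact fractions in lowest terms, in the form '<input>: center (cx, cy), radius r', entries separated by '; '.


not equal: they reduce to a1: center (1/2, 1/2), radius 1/7; a2: center (0, 0), radius 1/7; a3: center (-9/20, 0), radius 1/60; a4: center (-3/5, 1/20), radius 1/60 and a1: center (0, 0), radius 1/6; a2: center (1/80, 1/2), radius 1/240; a3: center (-1/10, 3/5), radius 1/35; a4: center (0, 39/80), radius 1/280

The first expression reduces to a1: center (1/2, 1/2), radius 1/7; a2: center (0, 0), radius 1/7; a3: center (-9/20, 0), radius 1/60; a4: center (-3/5, 1/20), radius 1/60
The second expression reduces to a1: center (0, 0), radius 1/6; a2: center (1/80, 1/2), radius 1/240; a3: center (-1/10, 3/5), radius 1/35; a4: center (0, 39/80), radius 1/280
Distinct normal forms: not equal.


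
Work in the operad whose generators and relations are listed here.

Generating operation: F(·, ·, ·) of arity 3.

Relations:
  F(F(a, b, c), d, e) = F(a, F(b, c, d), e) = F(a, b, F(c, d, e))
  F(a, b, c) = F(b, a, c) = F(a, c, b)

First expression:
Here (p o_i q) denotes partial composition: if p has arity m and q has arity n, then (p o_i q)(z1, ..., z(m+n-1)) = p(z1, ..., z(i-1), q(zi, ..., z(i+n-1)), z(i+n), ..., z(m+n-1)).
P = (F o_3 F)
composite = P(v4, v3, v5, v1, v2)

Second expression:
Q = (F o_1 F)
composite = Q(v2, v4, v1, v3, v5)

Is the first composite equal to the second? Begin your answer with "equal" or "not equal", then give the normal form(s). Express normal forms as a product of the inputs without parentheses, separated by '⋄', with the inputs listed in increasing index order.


equal: each reduces to v1 ⋄ v2 ⋄ v3 ⋄ v4 ⋄ v5

The first expression, normalized: v1 ⋄ v2 ⋄ v3 ⋄ v4 ⋄ v5
The second expression, normalized: v1 ⋄ v2 ⋄ v3 ⋄ v4 ⋄ v5
The normal forms match — equal.


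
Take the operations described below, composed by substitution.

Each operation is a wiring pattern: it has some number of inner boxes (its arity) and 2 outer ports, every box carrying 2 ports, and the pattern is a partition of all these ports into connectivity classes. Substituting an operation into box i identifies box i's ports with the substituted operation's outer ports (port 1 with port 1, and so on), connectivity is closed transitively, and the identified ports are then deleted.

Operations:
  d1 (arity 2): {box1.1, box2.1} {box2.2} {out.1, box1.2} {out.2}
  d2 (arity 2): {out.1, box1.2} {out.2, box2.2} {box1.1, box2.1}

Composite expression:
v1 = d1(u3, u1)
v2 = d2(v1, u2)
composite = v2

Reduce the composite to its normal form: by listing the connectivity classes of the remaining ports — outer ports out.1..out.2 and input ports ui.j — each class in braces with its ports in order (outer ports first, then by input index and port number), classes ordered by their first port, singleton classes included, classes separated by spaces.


{out.1} {out.2, u2.2} {u1.1, u3.1} {u1.2} {u2.1, u3.2}


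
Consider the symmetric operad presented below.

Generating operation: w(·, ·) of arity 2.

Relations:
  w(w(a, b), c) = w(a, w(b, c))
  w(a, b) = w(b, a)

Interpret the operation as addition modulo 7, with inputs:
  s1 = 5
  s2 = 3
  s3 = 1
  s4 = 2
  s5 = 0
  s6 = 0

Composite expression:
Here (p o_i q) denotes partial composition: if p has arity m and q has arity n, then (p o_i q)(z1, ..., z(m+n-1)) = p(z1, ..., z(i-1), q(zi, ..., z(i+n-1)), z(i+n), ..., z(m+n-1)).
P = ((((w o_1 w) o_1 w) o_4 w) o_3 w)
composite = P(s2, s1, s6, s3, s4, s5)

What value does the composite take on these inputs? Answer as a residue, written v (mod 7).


w(s2, s1) = 1
w(s6, s3) = 1
w(w(s2, s1), w(s6, s3)) = 2
w(s4, s5) = 2
w(w(w(s2, s1), w(s6, s3)), w(s4, s5)) = 4

4 (mod 7)


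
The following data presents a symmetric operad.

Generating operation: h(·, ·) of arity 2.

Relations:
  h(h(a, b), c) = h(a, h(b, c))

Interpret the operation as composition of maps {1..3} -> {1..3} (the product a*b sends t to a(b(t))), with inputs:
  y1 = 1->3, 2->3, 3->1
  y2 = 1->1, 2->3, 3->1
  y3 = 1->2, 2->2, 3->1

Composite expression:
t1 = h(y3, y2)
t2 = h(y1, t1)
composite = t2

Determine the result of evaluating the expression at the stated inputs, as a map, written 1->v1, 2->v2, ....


1->3, 2->3, 3->3

h(y3, y2) = 1->2, 2->1, 3->2
h(y1, h(y3, y2)) = 1->3, 2->3, 3->3


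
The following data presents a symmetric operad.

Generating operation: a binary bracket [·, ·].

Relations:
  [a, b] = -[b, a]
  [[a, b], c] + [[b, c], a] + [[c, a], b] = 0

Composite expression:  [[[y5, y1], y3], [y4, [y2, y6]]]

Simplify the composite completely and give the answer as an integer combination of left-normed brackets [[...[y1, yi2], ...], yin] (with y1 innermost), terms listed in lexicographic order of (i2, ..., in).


A multilinear Lie element is pinned by y1-initial words (y1 innermost).
Composite bracket: [[[y5, y1], y3], [y4, [y2, y6]]]
Expanding via [a, b] = ab - ba: 32 signed words (2^5 = 32).
Keep just the words that open with y1:
  word y1y5y3y2y6y4 has sign +1, contributing +[[[[[y1, y5], y3], y2], y6], y4]
  word y1y5y3y4y2y6 has sign -1, contributing -[[[[[y1, y5], y3], y4], y2], y6]
  word y1y5y3y4y6y2 has sign +1, contributing +[[[[[y1, y5], y3], y4], y6], y2]
  word y1y5y3y6y2y4 has sign -1, contributing -[[[[[y1, y5], y3], y6], y2], y4]

[[[[[y1, y5], y3], y2], y6], y4] - [[[[[y1, y5], y3], y4], y2], y6] + [[[[[y1, y5], y3], y4], y6], y2] - [[[[[y1, y5], y3], y6], y2], y4]


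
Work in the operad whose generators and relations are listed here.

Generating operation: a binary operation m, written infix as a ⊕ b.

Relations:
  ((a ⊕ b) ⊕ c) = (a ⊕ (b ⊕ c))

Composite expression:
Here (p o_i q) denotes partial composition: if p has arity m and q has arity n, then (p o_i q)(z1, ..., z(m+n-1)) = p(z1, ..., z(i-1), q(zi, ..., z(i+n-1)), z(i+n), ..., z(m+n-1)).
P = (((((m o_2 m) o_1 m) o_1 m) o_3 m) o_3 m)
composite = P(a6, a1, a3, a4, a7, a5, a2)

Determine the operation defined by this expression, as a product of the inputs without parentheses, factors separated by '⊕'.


a6 ⊕ a1 ⊕ a3 ⊕ a4 ⊕ a7 ⊕ a5 ⊕ a2

Associativity of m dissolves the nesting; only the a-input order survives.
(a6 ⊕ a1) flattens to a6 ⊕ a1
(a3 ⊕ a4) flattens to a3 ⊕ a4
((a3 ⊕ a4) ⊕ a7) flattens to a3 ⊕ a4 ⊕ a7
((a6 ⊕ a1) ⊕ ((a3 ⊕ a4) ⊕ a7)) flattens to a6 ⊕ a1 ⊕ a3 ⊕ a4 ⊕ a7
(a5 ⊕ a2) flattens to a5 ⊕ a2
(((a6 ⊕ a1) ⊕ ((a3 ⊕ a4) ⊕ a7)) ⊕ (a5 ⊕ a2)) flattens to a6 ⊕ a1 ⊕ a3 ⊕ a4 ⊕ a7 ⊕ a5 ⊕ a2


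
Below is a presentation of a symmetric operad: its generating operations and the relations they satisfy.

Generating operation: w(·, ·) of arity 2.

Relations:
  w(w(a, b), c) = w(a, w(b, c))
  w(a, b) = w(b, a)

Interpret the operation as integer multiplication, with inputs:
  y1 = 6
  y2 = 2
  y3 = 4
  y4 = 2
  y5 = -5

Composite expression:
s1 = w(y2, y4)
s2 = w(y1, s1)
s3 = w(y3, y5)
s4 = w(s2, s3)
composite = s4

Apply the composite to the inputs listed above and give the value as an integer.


w(y2, y4) = 4
w(y1, w(y2, y4)) = 24
w(y3, y5) = -20
w(w(y1, w(y2, y4)), w(y3, y5)) = -480

-480


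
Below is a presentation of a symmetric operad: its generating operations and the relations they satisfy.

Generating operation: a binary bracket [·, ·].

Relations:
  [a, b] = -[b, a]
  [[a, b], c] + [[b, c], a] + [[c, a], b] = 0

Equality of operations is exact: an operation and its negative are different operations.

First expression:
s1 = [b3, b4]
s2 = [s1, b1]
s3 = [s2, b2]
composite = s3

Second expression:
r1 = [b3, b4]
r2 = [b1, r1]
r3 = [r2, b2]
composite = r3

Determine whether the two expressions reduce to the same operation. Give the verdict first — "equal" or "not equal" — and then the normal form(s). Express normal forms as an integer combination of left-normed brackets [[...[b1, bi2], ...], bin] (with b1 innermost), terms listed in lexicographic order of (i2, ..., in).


not equal; first: -[[[b1, b3], b4], b2] + [[[b1, b4], b3], b2]; second: [[[b1, b3], b4], b2] - [[[b1, b4], b3], b2]

The first expression reduces to -[[[b1, b3], b4], b2] + [[[b1, b4], b3], b2]
The second expression reduces to [[[b1, b3], b4], b2] - [[[b1, b4], b3], b2]
The normal forms differ: not equal.


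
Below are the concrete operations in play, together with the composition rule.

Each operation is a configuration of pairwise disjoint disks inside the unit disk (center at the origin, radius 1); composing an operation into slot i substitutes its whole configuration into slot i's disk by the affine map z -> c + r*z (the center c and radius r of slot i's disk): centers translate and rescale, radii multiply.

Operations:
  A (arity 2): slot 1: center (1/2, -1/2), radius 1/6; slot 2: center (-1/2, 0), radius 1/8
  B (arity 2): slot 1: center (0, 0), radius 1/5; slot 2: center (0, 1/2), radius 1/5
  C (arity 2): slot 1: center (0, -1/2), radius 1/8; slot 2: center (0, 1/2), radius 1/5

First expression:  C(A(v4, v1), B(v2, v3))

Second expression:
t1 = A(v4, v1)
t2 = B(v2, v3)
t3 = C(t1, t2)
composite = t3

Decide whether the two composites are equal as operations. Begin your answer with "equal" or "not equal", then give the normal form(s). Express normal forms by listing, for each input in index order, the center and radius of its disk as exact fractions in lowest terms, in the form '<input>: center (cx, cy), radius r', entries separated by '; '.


equal; the common form is v1: center (-1/16, -1/2), radius 1/64; v2: center (0, 1/2), radius 1/25; v3: center (0, 3/5), radius 1/25; v4: center (1/16, -9/16), radius 1/48

The first composite normalizes to v1: center (-1/16, -1/2), radius 1/64; v2: center (0, 1/2), radius 1/25; v3: center (0, 3/5), radius 1/25; v4: center (1/16, -9/16), radius 1/48
The second composite normalizes to v1: center (-1/16, -1/2), radius 1/64; v2: center (0, 1/2), radius 1/25; v3: center (0, 3/5), radius 1/25; v4: center (1/16, -9/16), radius 1/48
The normal forms match — equal.


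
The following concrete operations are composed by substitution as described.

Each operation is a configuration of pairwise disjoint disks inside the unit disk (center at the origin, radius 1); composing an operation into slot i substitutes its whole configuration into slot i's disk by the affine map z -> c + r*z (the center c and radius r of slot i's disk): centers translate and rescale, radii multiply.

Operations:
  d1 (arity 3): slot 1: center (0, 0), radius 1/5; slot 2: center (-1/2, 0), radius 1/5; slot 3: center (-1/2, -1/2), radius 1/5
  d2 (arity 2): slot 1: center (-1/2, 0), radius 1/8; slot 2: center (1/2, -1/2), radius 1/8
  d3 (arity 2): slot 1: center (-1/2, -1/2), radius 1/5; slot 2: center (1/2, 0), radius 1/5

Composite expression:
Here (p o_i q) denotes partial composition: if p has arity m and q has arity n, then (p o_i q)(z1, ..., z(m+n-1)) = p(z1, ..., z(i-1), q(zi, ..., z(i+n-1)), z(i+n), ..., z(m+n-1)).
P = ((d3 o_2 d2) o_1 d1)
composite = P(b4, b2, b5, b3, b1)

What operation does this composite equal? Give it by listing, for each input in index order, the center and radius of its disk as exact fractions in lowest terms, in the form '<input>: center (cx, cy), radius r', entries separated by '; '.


b1: center (3/5, -1/10), radius 1/40; b2: center (-3/5, -1/2), radius 1/25; b3: center (2/5, 0), radius 1/40; b4: center (-1/2, -1/2), radius 1/25; b5: center (-3/5, -3/5), radius 1/25

Below d3, radii multiply path by path; the b-disk centers shift.
input b4: composing its 2 substitution steps yields center (-1/2, -1/2), radius 1/25
input b2: composing its 2 substitution steps yields center (-3/5, -1/2), radius 1/25
input b5: composing its 2 substitution steps yields center (-3/5, -3/5), radius 1/25
input b3: composing its 2 substitution steps yields center (2/5, 0), radius 1/40
input b1: composing its 2 substitution steps yields center (3/5, -1/10), radius 1/40


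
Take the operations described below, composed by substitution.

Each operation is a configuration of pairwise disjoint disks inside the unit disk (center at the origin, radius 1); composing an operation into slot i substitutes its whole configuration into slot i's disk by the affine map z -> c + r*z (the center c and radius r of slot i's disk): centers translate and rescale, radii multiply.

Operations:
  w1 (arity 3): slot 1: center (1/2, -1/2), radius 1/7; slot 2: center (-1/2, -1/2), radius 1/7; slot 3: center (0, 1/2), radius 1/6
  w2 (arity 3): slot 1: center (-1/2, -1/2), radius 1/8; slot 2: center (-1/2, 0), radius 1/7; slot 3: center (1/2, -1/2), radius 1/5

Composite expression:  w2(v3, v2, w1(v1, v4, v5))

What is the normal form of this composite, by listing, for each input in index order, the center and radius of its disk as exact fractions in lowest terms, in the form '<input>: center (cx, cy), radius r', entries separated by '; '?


Nesting under w2 composes maps z -> c + r*z down each v-path.
for v3, the 1-step affine chain lands on center (-1/2, -1/2), radius 1/8
for v2, the 1-step affine chain lands on center (-1/2, 0), radius 1/7
for v1, the 2-step affine chain lands on center (3/5, -3/5), radius 1/35
for v4, the 2-step affine chain lands on center (2/5, -3/5), radius 1/35
for v5, the 2-step affine chain lands on center (1/2, -2/5), radius 1/30

v1: center (3/5, -3/5), radius 1/35; v2: center (-1/2, 0), radius 1/7; v3: center (-1/2, -1/2), radius 1/8; v4: center (2/5, -3/5), radius 1/35; v5: center (1/2, -2/5), radius 1/30


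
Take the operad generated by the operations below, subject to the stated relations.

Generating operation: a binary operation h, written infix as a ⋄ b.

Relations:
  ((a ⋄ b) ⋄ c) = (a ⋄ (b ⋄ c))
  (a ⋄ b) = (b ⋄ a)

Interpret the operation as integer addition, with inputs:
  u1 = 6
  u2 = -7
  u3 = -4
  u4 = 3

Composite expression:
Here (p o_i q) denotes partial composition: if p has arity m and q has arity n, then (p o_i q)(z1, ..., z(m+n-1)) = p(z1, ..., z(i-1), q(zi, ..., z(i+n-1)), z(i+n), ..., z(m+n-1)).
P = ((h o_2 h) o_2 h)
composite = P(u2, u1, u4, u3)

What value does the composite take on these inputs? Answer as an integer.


-2
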